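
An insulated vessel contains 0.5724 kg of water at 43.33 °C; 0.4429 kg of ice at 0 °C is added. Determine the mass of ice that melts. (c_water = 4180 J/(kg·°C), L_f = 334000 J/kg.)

m_melted ≈ 0.31 kg

Heat available from the water dropping to 0 °C: 0.5724·4180·43.33 = 103673 J.
Fully melting the ice requires m_ice L_f = 0.4429·334000 = 147929 J.
Since 103673 < 147929 J, not all the ice melts; equilibrium is at 0 °C.
Mass melted = 103673/334000 ≈ 0.3104 kg.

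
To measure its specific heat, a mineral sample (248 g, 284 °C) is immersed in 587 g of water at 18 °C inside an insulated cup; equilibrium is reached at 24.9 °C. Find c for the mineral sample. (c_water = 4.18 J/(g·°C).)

c ≈ 0.263 J/(g·°C)

Setting the total heat transfer to zero:
248·c·(24.9 − 284) + 587·4.18·(24.9 − 18) = 0
-64257 c = -16930
c = -16930/-64257 ≈ 0.2635 J/(g·°C)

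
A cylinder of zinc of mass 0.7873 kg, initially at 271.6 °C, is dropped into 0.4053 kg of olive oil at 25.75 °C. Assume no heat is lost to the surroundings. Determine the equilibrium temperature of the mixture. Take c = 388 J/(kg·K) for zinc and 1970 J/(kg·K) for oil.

Set heat shed by the hot body equal to heat absorbed by the cold body:
0.7873·388·(271.6 − T) = 0.4053·1970·(T − 25.75)
305.47(271.6 − T) = 798.44(T − 25.75)
1103.9 T = 103526  ⇒  T ≈ 93.78 °C

T_f ≈ 93.8 °C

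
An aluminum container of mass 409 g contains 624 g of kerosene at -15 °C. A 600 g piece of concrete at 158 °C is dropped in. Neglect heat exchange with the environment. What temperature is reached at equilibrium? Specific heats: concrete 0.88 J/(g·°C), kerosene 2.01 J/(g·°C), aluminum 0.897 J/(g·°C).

T_f ≈ 27.5 °C

Let T be the final temperature. ΣQ_i = 0:
600×0.88×(T − 158) + 624×2.01×(T − (-15)) + 409×0.897×(T − (-15)) = 0
528(T − 158) + 1254.2(T − (-15)) + 366.87(T − (-15)) = 0
2149.1 T = 59107
T = 59107 / 2149.1 = 27.5 °C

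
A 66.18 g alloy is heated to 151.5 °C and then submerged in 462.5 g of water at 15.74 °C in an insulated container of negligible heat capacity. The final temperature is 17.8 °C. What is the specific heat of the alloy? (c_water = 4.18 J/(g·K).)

Setting the total heat transfer to zero:
66.18×c×(17.8 − 151.5) + 462.5×4.18×(17.8 − 15.74) = 0
-8848.3 c = -3982.5
c = -3982.5/-8848.3 ≈ 0.4501 J/(g·K)

c ≈ 0.45 J/(g·K)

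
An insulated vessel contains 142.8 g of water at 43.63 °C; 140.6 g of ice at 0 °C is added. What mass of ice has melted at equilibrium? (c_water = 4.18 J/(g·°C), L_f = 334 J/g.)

Water can give up m c ΔT = 142.8·4.18·43.63 = 26043 J before reaching 0 °C.
Fully melting the ice requires m_ice L_f = 140.6·334 = 46960 J.
26043 J < 46960 J, so only part of the ice melts and the system sits at 0 °C.
m_melt = 26043 / L_f = 77.97 g.

m_melted ≈ 78 g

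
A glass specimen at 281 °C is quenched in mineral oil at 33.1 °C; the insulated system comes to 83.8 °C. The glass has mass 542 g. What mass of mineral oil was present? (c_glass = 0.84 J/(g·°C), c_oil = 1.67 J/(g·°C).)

Heat lost by the glass = heat gained by the oil:
542×0.84×(281 − 83.8) = m×1.67×(83.8 − 33.1)
84.67 m = 89781  ⇒  m ≈ 1060 g

m ≈ 1060 g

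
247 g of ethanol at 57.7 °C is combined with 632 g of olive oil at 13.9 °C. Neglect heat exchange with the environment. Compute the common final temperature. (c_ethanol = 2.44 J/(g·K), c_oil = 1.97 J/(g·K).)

T_f = Σ m_i c_i T_i / Σ m_i c_i:
T_f = (602.68·57.7 + 1245·13.9) / (602.68 + 1245)
    = 52081 / 1847.7 ≈ 28.19 °C

T_f ≈ 28.2 °C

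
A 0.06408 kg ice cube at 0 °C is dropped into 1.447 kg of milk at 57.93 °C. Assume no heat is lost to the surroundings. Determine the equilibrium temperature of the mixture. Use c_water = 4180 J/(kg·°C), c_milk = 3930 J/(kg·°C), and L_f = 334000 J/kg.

T_f ≈ 51.7 °C

Sum of m c ΔT and latent-heat terms is zero:
latent heat to melt: 0.06408·334000 = 21403
  warm the meltwater: 267.85 T
  milk cools: 1.447·3930·(T − 57.93) = 5686.7(T − 57.93)
5954.6 T = 329431 − 21403 = 308028
T ≈ 51.73 °C. Since T > 0 °C, the all-ice-melts assumption holds.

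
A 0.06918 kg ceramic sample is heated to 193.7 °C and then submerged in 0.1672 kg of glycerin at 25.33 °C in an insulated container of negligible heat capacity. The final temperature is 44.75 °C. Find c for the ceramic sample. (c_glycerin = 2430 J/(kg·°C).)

Heat gained plus heat lost sum to zero:
0.06918×c×(44.75 − 193.7) + 0.1672×2430×(44.75 − 25.33) = 0
-10.3 c = -7890.3
c = -7890.3/-10.3 ≈ 765.7 J/(kg·°C)

c ≈ 766 J/(kg·°C)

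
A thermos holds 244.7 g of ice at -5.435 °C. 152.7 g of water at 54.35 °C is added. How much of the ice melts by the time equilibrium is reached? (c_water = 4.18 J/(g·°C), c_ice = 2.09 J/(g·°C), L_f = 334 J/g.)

Cooling the water to 0 °C releases 152.7×4.18×54.35 = 34691 J.
Warming the ice to 0 °C takes 244.7×2.09×5.435 = 2779.6 J, leaving 31911 J for melting.
To melt every bit of ice: 244.7×334 = 81730 J.
That's not enough to melt it all — equilibrium is at 0 °C with ice remaining.
m_melted×334 = 31911  ⇒  m_melted ≈ 95.54 g.

m_melted ≈ 95.5 g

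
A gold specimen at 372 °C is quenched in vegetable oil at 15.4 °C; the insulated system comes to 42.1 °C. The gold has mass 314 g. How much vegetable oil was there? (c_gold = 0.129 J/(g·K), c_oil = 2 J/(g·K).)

m ≈ 250 g

Heat lost by the gold = heat gained by the oil:
314×0.129×(372 − 42.1) = m×2×(42.1 − 15.4)
53.4 m = 13363  ⇒  m ≈ 250.2 g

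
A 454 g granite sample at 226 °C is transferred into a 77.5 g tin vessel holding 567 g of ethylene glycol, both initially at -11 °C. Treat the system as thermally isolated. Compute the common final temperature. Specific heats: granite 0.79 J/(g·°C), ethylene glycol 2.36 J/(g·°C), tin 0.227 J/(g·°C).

T_f = Σ m_i c_i T_i / Σ m_i c_i:
T_f = (358.66*226 + 1338.1*(-11) + 17.59*(-11)) / (358.66 + 1338.1 + 17.59)
    = 66144 / 1714.4 ≈ 38.58 °C

T_f ≈ 38.6 °C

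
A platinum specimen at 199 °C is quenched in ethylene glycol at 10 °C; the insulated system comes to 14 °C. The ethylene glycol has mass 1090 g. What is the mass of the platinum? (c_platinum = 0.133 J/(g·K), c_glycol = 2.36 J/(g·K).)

m ≈ 418 g

|Q_platinum| = |Q_glycol|:
m×0.133×(199 − 14) = 1090×2.36×(14 − 10)
24.61 m = 10290  ⇒  m ≈ 418.2 g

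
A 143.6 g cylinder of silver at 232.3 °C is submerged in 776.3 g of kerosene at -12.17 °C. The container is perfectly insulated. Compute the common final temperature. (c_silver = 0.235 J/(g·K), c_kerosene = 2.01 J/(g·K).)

T_f = Σ m_i c_i T_i / Σ m_i c_i:
T_f = (33.75*232.3 + 1560.4*(-12.17)) / (33.75 + 1560.4)
    = -11150 / 1594.1 ≈ -6.99 °C

T_f ≈ -7.0 °C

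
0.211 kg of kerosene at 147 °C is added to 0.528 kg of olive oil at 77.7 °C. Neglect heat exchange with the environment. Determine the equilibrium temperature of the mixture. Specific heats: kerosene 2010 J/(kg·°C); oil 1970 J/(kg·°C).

Heat lost by the kerosene equals heat gained by the oil:
0.211*2010*(147 − T) = 0.528*1970*(T − 77.7)
424.11(147 − T) = 1040.2(T − 77.7)
1464.3 T = 143165  ⇒  T ≈ 97.77 °C

T_f ≈ 97.8 °C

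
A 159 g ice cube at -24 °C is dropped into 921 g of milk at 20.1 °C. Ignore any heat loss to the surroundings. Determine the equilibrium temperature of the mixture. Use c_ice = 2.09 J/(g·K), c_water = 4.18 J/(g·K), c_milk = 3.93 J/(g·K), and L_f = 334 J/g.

Heat gained plus heat lost sum to zero:
warm ice to 0 °C: 159×2.09×(0 − (-24)) = 7975.4
  fusion: m_ice L_f = 159×334 = 53106
  meltwater 0→T: 159×4.18×T = 664.62 T
  milk: 3619.5(T − 20.1)
4284.2 T = 72753 − 61081 = 11671
T ≈ 2.72 °C (positive, so assuming full melt was valid).

T_f ≈ 2.7 °C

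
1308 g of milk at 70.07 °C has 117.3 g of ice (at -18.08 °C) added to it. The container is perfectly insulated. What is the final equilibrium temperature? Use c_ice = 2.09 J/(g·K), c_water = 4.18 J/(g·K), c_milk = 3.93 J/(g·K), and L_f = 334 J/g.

T_f ≈ 56.2 °C

Energy conservation, ΣQ = 0:
warm ice to 0 °C: 117.3×2.09×(0 − (-18.08)) = 4432.4; melt ice: 117.3×334 = 39178; warm the meltwater: 490.31 T; milk: 5140.4(T − 70.07)
5630.8 T = 360191 − 43611 = 316580
T ≈ 56.22 °C — above 0 °C, consistent with complete melting.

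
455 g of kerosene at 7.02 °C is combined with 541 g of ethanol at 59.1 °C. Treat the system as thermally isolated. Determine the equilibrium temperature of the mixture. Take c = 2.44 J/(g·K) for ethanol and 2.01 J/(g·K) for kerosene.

T_f ≈ 37.8 °C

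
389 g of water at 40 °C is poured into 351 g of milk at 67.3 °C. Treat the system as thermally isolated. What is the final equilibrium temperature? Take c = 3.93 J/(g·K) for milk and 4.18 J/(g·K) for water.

Let T be the final temperature. ΣQ_i = 0:
351×3.93×(T − 67.3) + 389×4.18×(T − 40) = 0
1379.4(T − 67.3) + 1626(T − 40) = 0
3005.4 T = 157876
T = 157876 / 3005.4 = 52.5 °C

T_f ≈ 52.5 °C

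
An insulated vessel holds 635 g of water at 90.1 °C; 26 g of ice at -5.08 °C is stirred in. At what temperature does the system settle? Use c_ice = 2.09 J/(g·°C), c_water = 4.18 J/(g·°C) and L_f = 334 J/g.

Taking heat into each body as positive, Σ m c ΔT = 0:
warm ice to 0 °C: 26·2.09·(0 − (-5.08)) = 276.05; latent heat to melt: 26·334 = 8684; meltwater 0→T: 26·4.18·T = 108.68 T; water cools: 635·4.18·(T − 90.1) = 2654.3(T − 90.1)
2763 T = 239152 − 8960 = 230192
T ≈ 83.31 °C. Since T > 0 °C, the all-ice-melts assumption holds.

T_f ≈ 83.3 °C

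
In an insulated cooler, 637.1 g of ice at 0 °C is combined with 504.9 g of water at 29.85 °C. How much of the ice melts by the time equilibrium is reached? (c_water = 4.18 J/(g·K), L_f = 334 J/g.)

m_melted ≈ 189 g

Heat available from the water dropping to 0 °C: 504.9·4.18·29.85 = 62998 J.
Melting all 637.1 g of ice would need 637.1·334 = 212791 J.
That's not enough to melt it all — equilibrium is at 0 °C with ice remaining.
m_melt = 62998 / L_f = 188.6 g.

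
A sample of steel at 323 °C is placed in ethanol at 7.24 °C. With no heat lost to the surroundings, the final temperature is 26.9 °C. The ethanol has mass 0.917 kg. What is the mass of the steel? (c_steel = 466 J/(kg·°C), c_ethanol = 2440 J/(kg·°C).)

Heat lost by the steel = heat gained by the ethanol:
m×466×(323 − 26.9) = 0.917×2440×(26.9 − 7.24)
137983 m = 43989  ⇒  m ≈ 0.3188 kg

m ≈ 0.319 kg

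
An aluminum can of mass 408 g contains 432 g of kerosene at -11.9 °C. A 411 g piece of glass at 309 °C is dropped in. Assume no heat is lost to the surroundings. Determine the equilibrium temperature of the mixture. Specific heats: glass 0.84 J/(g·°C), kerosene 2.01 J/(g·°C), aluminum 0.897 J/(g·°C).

T_f ≈ 58.2 °C

With ΣQ=0 the equilibrium temperature is the m·c-weighted mean:
T_f = (345.24×309 + 868.32×(-11.9) + 365.98×(-11.9)) / (345.24 + 868.32 + 365.98)
    = 91991 / 1579.5 ≈ 58.24 °C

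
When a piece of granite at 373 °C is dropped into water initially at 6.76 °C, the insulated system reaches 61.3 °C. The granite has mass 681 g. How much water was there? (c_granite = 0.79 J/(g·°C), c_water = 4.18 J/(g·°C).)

Heat gained plus heat lost sum to zero:
681·0.79·(61.3 − 373) + m·4.18·(61.3 − 6.76) = 0
227.98 m = 167691
m = 167691/227.98 ≈ 735.6 g

m ≈ 736 g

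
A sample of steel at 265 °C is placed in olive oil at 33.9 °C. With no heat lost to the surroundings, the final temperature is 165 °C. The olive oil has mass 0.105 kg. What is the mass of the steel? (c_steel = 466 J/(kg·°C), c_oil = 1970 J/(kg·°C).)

m ≈ 0.582 kg

|Q_steel| = |Q_oil|:
m×466×(265 − 165) = 0.105×1970×(165 − 33.9)
46600 m = 27118  ⇒  m ≈ 0.5819 kg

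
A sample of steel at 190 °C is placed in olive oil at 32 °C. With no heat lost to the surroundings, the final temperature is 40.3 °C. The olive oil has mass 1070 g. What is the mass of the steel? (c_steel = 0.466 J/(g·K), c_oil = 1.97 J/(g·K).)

Energy conservation, ΣQ = 0:
m·0.466·(40.3 − 190) + 1070·1.97·(40.3 − 32) = 0
-69.76 m = -17496
m = -17496/-69.76 ≈ 250.8 g

m ≈ 251 g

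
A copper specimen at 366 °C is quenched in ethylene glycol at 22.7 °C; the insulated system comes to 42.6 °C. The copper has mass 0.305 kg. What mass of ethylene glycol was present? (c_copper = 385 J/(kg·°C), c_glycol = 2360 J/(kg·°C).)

|Q_copper| = |Q_glycol|:
0.305×385×(366 − 42.6) = m×2360×(42.6 − 22.7)
46964 m = 37975  ⇒  m ≈ 0.8086 kg

m ≈ 0.809 kg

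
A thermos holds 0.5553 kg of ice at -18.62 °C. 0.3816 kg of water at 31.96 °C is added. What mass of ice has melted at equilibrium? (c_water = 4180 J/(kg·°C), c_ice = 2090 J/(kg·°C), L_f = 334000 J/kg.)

Cooling the water to 0 °C releases 0.3816·4180·31.96 = 50979 J.
Of that, 0.5553·2090·18.62 = 21610 J goes to bring the ice to 0 °C, leaving 29369 J.
To melt every bit of ice: 0.5553·334000 = 185470 J.
29369 J < 185470 J, so only part of the ice melts and the system sits at 0 °C.
m_melt = 29369 / L_f = 0.08793 kg.

m_melted ≈ 0.0879 kg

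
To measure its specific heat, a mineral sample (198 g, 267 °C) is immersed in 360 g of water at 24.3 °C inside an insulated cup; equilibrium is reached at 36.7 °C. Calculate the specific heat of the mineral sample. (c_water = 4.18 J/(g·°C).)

c ≈ 0.409 J/(g·°C)

Let T be the final temperature. ΣQ_i = 0:
198×c×(36.7 − 267) + 360×4.18×(36.7 − 24.3) = 0
-45599 c = -18660
c = -18660/-45599 ≈ 0.4092 J/(g·°C)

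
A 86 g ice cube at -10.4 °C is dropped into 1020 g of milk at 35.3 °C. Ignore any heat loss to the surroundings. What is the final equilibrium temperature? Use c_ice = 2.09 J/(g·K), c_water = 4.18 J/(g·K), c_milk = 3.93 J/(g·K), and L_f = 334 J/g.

T_f ≈ 25.4 °C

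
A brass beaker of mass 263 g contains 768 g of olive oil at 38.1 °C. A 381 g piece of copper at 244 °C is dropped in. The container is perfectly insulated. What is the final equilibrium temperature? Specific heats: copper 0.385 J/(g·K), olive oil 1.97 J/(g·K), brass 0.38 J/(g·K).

T_f ≈ 55.3 °C

Net heat exchanged in the isolated system is zero:
381·0.385·(T − 244) + 768·1.97·(T − 38.1) + 263·0.38·(T − 38.1) = 0
146.69(T − 244) + 1513(T − 38.1) + 99.94(T − 38.1) = 0
(146.69 + 1513 + 99.94) T = 146.69·244 + 1513·38.1 + 99.94·38.1
T = 97243 / 1759.6 = 55.3 °C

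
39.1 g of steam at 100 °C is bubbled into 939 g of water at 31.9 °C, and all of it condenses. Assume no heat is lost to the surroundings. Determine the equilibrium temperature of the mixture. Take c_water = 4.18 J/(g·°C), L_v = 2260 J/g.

T_f ≈ 56.2 °C

Setting the total heat transfer to zero:
latent heat released on condensation: 39.1·2260 = 88366; condensed water 100 °C→T: 163.44(T − 100); original water: 3925(T − 31.9)
4088.5 T = 88366 + 16344 + 125208 = 229918
T ≈ 56.24 °C (< 100 °C, so full condensation is consistent).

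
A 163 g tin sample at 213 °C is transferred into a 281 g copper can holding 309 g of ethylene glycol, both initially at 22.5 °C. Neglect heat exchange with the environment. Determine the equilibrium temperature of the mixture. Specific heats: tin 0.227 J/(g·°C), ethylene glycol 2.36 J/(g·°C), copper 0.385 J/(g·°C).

T_f ≈ 30.6 °C

T_f = Σ m_i c_i T_i / Σ m_i c_i:
T_f = (37*213 + 729.24*22.5 + 108.19*22.5) / (37 + 729.24 + 108.19)
    = 26723 / 874.43 ≈ 30.56 °C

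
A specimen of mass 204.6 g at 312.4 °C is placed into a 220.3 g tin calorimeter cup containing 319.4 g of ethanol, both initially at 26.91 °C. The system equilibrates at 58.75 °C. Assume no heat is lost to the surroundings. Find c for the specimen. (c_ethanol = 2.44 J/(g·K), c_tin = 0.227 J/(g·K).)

c ≈ 0.509 J/(g·K)

Energy conservation, ΣQ = 0:
204.6·c·(58.75 − 312.4) + 319.4·2.44·(58.75 − 26.91) + 220.3·0.227·(58.75 − 26.91) = 0
-51897 c = -26406
c = -26406/-51897 ≈ 0.5088 J/(g·K)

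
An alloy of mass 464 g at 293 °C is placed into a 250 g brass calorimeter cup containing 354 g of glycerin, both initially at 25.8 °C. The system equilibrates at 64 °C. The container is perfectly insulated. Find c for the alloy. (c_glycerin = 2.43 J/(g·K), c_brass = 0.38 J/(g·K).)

Net heat exchanged in the isolated system is zero:
464·c·(64 − 293) + 354·2.43·(64 − 25.8) + 250·0.38·(64 − 25.8) = 0
-106256 c = -36489
c = -36489/-106256 ≈ 0.3434 J/(g·K)

c ≈ 0.343 J/(g·K)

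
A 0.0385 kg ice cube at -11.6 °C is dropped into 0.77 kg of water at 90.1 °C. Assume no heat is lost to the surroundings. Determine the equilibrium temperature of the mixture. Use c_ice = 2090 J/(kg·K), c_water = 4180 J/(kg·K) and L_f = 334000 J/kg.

Energy conservation, ΣQ = 0:
warm ice to 0 °C: 0.0385×2090×(0 − (-11.6)) = 933.39; melt ice: 0.0385×334000 = 12859; warm the meltwater: 160.93 T; water cools: 0.77×4180×(T − 90.1) = 3218.6(T − 90.1)
3379.5 T = 289996 − 13792 = 276203
T ≈ 81.73 °C (positive, so assuming full melt was valid).

T_f ≈ 81.7 °C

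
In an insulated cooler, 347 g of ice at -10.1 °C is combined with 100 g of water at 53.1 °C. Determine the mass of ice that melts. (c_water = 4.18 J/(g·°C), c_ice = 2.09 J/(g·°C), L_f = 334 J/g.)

m_melted ≈ 44.5 g

Heat available from the water dropping to 0 °C: 100·4.18·53.1 = 22196 J.
Warming the ice to 0 °C takes 347·2.09·10.1 = 7324.8 J, leaving 14871 J for melting.
Melting all 347 g of ice would need 347·334 = 115898 J.
Since 14871 < 115898 J, not all the ice melts; equilibrium is at 0 °C.
m_melt = 14871 / L_f = 44.52 g.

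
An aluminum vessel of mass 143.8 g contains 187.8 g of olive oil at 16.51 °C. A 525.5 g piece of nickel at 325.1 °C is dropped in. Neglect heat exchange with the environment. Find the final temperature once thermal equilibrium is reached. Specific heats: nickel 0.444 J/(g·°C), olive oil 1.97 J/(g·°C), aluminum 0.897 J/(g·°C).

T_f ≈ 114.8 °C

Let T be the final temperature. ΣQ_i = 0:
525.5*0.444*(T − 325.1) + 187.8*1.97*(T − 16.51) + 143.8*0.897*(T − 16.51) = 0
233.32(T − 325.1) + 369.97(T − 16.51) + 128.99(T − 16.51) = 0
732.28 T = 84091
T ≈ 114.83 °C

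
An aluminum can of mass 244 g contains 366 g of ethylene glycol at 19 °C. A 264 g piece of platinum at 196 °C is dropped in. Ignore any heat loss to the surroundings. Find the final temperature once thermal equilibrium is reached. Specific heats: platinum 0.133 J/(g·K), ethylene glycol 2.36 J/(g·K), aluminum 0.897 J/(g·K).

Taking heat into each body as positive, Σ m c ΔT = 0:
264×0.133×(T − 196) + 366×2.36×(T − 19) + 244×0.897×(T − 19) = 0
1117.7 T = 27452
T = 27452 / 1117.7 = 24.6 °C

T_f ≈ 24.6 °C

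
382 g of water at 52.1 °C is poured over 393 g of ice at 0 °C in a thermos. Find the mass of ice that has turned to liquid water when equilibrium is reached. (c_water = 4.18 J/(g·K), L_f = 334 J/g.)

Cooling the water to 0 °C releases 382·4.18·52.1 = 83191 J.
Melting all 393 g of ice would need 393·334 = 131262 J.
That's not enough to melt it all — equilibrium is at 0 °C with ice remaining.
Mass melted = 83191/334 ≈ 249.1 g.

m_melted ≈ 249 g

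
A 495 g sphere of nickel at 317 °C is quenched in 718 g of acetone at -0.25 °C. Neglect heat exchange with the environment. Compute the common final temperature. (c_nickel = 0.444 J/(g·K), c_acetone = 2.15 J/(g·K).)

T_f ≈ 39.3 °C

Net heat exchanged in the isolated system is zero:
495*0.444*(T − 317) + 718*2.15*(T − (-0.25)) = 0
219.78(T − 317) + 1543.7(T − (-0.25)) = 0
1763.5 T = 69284
T = 69284 / 1763.5 = 39.3 °C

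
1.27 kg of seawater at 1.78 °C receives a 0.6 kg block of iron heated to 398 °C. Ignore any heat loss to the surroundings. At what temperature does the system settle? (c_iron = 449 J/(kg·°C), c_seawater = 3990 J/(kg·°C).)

T_f ≈ 21.8 °C

Setting the total heat transfer to zero:
0.6*449*(T − 398) + 1.27*3990*(T − 1.78) = 0
269.4(T − 398) + 5067.3(T − 1.78) = 0
5336.7 T = 116241
T = 116241/5336.7 ≈ 21.78 °C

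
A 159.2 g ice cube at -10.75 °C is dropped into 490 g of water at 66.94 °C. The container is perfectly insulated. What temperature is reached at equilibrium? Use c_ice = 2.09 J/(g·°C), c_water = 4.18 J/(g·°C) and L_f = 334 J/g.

T_f ≈ 29.6 °C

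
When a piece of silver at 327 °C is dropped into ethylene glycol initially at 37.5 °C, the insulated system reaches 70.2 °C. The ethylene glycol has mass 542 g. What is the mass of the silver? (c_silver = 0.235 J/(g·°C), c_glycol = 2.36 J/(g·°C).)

|Q_silver| = |Q_glycol|:
m·0.235·(327 − 70.2) = 542·2.36·(70.2 − 37.5)
60.35 m = 41827  ⇒  m ≈ 693.1 g

m ≈ 693 g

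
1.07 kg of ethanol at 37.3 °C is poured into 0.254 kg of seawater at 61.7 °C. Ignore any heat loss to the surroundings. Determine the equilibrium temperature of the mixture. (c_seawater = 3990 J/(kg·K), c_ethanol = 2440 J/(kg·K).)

Heat gained plus heat lost sum to zero:
0.254×3990×(T − 61.7) + 1.07×2440×(T − 37.3) = 0
1013.5(T − 61.7) + 2610.8(T − 37.3) = 0
3624.3 T = 159913
T = 159913/3624.3 ≈ 44.12 °C

T_f ≈ 44.1 °C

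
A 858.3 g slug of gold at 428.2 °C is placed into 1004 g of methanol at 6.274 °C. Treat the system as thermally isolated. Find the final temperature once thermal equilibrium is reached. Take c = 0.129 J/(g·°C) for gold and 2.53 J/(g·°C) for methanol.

T_f ≈ 23.9 °C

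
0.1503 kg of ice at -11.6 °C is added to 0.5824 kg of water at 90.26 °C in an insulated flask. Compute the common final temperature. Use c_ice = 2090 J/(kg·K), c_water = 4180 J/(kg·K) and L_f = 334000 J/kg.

T_f ≈ 54.2 °C

Conservation of energy gives ΣQ = 0:
ice -11.6→0 °C: 0.1503×2090×11.6 = 3643.9
  fusion: m_ice L_f = 0.1503×334000 = 50200
  meltwater 0→T: 0.1503×4180×T = 628.25 T
  water cools: 0.5824×4180×(T − 90.26) = 2434.4(T − 90.26)
3062.7 T = 219732 − 53844 = 165888
T ≈ 54.16 °C. Since T > 0 °C, the all-ice-melts assumption holds.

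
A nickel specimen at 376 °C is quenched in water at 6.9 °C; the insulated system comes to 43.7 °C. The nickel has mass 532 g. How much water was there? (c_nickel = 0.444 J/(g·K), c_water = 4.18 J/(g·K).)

m ≈ 510 g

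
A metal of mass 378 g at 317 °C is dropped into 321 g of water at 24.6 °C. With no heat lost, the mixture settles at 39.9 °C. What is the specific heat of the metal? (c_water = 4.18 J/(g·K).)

c ≈ 0.196 J/(g·K)

Setting the total heat transfer to zero:
378×c×(39.9 − 317) + 321×4.18×(39.9 − 24.6) = 0
-104744 c = -20529
c = -20529/-104744 ≈ 0.196 J/(g·K)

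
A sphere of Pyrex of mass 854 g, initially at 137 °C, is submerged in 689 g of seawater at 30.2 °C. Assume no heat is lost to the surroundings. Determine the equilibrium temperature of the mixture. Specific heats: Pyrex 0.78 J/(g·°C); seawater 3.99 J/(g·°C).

T_f ≈ 51.0 °C

Taking heat into each body as positive, Σ m c ΔT = 0:
854·0.78·(T − 137) + 689·3.99·(T − 30.2) = 0
3415.2 T = 174282
T = 174282/3415.2 ≈ 51.03 °C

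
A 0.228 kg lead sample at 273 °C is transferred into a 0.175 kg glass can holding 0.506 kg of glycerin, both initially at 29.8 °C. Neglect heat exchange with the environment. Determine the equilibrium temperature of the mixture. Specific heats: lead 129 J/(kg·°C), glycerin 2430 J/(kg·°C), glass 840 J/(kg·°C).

T_f ≈ 34.9 °C

Net heat exchanged in the isolated system is zero:
0.228*129*(T − 273) + 0.506*2430*(T − 29.8) + 0.175*840*(T − 29.8) = 0
1406 T = 49052
T = 49052/1406 ≈ 34.89 °C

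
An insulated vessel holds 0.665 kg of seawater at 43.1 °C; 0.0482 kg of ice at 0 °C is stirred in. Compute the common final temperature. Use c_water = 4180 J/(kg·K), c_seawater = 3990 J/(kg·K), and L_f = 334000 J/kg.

T_f ≈ 34.4 °C

Taking heat into each body as positive, Σ m c ΔT = 0:
melt ice: 0.0482×334000 = 16099
  meltwater 0→T: 0.0482×4180×T = 201.48 T
  seawater: 2653.4(T − 43.1)
2854.8 T = 114359 − 16099 = 98261
T ≈ 34.42 °C — above 0 °C, consistent with complete melting.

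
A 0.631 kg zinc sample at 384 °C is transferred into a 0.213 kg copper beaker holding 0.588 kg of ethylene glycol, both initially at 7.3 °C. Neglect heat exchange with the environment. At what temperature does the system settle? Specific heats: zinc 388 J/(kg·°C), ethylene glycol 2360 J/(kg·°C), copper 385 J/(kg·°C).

Taking heat into each body as positive, Σ m c ΔT = 0:
0.631·388·(T − 384) + 0.588·2360·(T − 7.3) + 0.213·385·(T − 7.3) = 0
(244.83 + 1387.7 + 82) T = 244.83·384 + 1387.7·7.3 + 82·7.3
T = 104743/1714.5 ≈ 61.09 °C

T_f ≈ 61.1 °C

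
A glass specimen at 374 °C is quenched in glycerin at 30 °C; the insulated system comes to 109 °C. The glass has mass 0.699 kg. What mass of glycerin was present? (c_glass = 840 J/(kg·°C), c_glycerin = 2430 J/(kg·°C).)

m ≈ 0.811 kg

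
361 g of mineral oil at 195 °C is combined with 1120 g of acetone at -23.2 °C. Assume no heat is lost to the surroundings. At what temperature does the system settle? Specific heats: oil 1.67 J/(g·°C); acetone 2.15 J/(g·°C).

T_f ≈ 20.5 °C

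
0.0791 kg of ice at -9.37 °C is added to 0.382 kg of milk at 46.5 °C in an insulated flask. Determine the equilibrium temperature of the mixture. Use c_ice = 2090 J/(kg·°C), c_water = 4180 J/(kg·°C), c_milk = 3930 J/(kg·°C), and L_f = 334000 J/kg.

T_f ≈ 22.8 °C

Taking heat into each body as positive, Σ m c ΔT = 0:
warm ice to 0 °C: 0.0791×2090×(0 − (-9.37)) = 1549
  fusion: m_ice L_f = 0.0791×334000 = 26419
  warm the meltwater: 330.64 T
  milk: 1501.3(T − 46.5)
1831.9 T = 69809 − 27968 = 41840
T ≈ 22.84 °C. Since T > 0 °C, the all-ice-melts assumption holds.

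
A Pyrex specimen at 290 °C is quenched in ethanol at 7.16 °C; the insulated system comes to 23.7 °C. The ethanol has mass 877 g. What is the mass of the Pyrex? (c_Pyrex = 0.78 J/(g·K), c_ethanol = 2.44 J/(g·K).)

m ≈ 170 g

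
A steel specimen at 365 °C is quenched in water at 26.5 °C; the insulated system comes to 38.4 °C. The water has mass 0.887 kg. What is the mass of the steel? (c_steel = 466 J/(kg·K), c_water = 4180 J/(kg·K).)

|Q_steel| = |Q_water|:
m·466·(365 − 38.4) = 0.887·4180·(38.4 − 26.5)
152196 m = 44121  ⇒  m ≈ 0.2899 kg

m ≈ 0.29 kg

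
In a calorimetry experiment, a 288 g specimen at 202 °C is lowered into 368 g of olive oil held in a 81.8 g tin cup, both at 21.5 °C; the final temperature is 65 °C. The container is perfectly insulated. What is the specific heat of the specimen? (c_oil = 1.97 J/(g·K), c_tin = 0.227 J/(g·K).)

Heat gained plus heat lost sum to zero:
288·c·(65 − 202) + 368·1.97·(65 − 21.5) + 81.8·0.227·(65 − 21.5) = 0
-39456 c = -32343
c = -32343/-39456 ≈ 0.8197 J/(g·K)

c ≈ 0.82 J/(g·K)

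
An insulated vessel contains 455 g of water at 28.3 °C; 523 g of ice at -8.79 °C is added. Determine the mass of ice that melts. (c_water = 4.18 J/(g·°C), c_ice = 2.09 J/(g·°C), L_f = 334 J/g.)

Heat available from the water dropping to 0 °C: 455×4.18×28.3 = 53824 J.
Of that, 523×2.09×8.79 = 9608.1 J goes to bring the ice to 0 °C, leaving 44216 J.
Fully melting the ice requires m_ice L_f = 523×334 = 174682 J.
44216 J < 174682 J, so only part of the ice melts and the system sits at 0 °C.
Mass melted = 44216/334 ≈ 132.4 g.

m_melted ≈ 132 g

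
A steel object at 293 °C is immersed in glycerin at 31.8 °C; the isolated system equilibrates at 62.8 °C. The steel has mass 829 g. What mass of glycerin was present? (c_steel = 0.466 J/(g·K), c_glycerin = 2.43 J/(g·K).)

Let T be the final temperature. ΣQ_i = 0:
829×0.466×(62.8 − 293) + m×2.43×(62.8 − 31.8) = 0
75.33 m = 88929
m = 88929/75.33 ≈ 1181 g

m ≈ 1180 g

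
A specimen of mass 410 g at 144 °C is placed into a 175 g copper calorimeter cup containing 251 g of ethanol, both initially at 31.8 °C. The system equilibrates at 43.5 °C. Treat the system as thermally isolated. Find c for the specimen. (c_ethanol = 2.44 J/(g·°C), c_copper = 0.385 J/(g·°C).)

Conservation of energy gives ΣQ = 0:
410×c×(43.5 − 144) + 251×2.44×(43.5 − 31.8) + 175×0.385×(43.5 − 31.8) = 0
-41205 c = -7953.8
c = -7953.8/-41205 ≈ 0.193 J/(g·°C)

c ≈ 0.193 J/(g·°C)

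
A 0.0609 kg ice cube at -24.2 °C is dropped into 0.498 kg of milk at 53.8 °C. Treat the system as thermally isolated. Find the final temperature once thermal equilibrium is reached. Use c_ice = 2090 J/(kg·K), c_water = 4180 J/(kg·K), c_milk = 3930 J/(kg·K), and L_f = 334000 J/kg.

T_f ≈ 37.0 °C

Taking heat into each body as positive, Σ m c ΔT = 0:
ice -24.2→0 °C: 0.0609×2090×24.2 = 3080.2; melt ice: 0.0609×334000 = 20341; meltwater 0→T: 0.0609×4180×T = 254.56 T; milk: 1957.1(T − 53.8)
2211.7 T = 105294 − 23421 = 81873
T ≈ 37.02 °C. Since T > 0 °C, the all-ice-melts assumption holds.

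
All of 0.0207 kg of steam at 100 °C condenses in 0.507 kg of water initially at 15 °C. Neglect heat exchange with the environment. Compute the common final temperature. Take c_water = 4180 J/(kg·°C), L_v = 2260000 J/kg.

Heat gained plus heat lost sum to zero:
condense steam: −0.0207·2260000 = −46782
  condensate cools 100→T: 0.0207·4180·(T − 100) = 86.53(T − 100)
  water warms: 0.507·4180·(T − 15) = 2119.3(T − 15)
2205.8 T = 46782 + 8652.6 + 31789 = 87224
T ≈ 39.54 °C, under the boiling point, so the assumption holds.

T_f ≈ 39.5 °C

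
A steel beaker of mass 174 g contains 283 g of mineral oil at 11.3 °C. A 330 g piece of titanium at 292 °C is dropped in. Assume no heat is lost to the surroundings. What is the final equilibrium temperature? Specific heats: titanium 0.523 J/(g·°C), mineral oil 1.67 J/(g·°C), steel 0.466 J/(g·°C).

Let T be the final temperature. ΣQ_i = 0:
330·0.523·(T − 292) + 283·1.67·(T − 11.3) + 174·0.466·(T − 11.3) = 0
726.28 T = 56653
T = 56653 / 726.28 = 78 °C

T_f ≈ 78.0 °C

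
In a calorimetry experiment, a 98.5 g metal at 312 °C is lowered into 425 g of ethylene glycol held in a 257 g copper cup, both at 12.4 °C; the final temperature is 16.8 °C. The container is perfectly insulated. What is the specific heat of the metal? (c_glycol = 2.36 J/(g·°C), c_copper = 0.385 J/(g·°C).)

c ≈ 0.167 J/(g·°C)

Setting the total heat transfer to zero:
98.5·c·(16.8 − 312) + 425·2.36·(16.8 − 12.4) + 257·0.385·(16.8 − 12.4) = 0
-29077 c = -4848.6
c = -4848.6/-29077 ≈ 0.1667 J/(g·°C)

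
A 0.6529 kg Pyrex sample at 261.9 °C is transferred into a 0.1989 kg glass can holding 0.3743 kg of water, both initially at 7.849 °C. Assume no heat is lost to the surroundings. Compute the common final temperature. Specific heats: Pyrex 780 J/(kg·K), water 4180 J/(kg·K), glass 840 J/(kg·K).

Conservation of energy gives ΣQ = 0:
0.6529×780×(T − 261.9) + 0.3743×4180×(T − 7.849) + 0.1989×840×(T − 7.849) = 0
509.26(T − 261.9) + 1564.6(T − 7.849) + 167.08(T − 7.849) = 0
(509.26 + 1564.6 + 167.08) T = 509.26×261.9 + 1564.6×7.849 + 167.08×7.849
T ≈ 65.58 °C

T_f ≈ 65.6 °C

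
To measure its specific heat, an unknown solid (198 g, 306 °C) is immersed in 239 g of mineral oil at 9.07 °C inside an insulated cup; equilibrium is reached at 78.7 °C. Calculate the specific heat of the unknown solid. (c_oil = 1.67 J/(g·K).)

Conservation of energy gives ΣQ = 0:
198·c·(78.7 − 306) + 239·1.67·(78.7 − 9.07) = 0
-45005 c = -27791
c = -27791/-45005 ≈ 0.6175 J/(g·K)

c ≈ 0.618 J/(g·K)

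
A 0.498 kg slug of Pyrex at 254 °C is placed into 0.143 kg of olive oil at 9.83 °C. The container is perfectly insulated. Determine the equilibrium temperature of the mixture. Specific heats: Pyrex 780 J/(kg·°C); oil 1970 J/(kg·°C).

T_f ≈ 151.4 °C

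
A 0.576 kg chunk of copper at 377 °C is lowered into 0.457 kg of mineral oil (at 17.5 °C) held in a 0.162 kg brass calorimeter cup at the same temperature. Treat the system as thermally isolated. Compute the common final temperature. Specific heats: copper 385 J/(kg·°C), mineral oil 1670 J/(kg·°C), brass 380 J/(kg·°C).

T_f = Σ m_i c_i T_i / Σ m_i c_i:
T_f = (221.76×377 + 763.19×17.5 + 61.56×17.5) / (221.76 + 763.19 + 61.56)
    = 98037 / 1046.5 ≈ 93.68 °C

T_f ≈ 93.7 °C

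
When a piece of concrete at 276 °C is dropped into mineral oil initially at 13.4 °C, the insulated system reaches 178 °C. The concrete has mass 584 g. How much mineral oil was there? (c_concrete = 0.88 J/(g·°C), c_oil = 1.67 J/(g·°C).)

m ≈ 183 g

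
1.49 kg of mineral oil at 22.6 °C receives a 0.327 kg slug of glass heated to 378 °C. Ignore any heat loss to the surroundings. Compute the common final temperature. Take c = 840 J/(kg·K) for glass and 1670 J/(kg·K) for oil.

T_f = Σ m_i c_i T_i / Σ m_i c_i:
T_f = (274.68·378 + 2488.3·22.6) / (274.68 + 2488.3)
    = 160065 / 2763 ≈ 57.93 °C

T_f ≈ 57.9 °C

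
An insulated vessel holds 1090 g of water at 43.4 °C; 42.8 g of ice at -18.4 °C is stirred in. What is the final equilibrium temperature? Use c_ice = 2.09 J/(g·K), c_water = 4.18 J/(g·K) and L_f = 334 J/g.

T_f ≈ 38.4 °C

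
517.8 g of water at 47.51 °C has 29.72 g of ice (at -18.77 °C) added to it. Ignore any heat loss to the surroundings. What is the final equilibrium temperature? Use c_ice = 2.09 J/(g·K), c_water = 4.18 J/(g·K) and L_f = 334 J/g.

Heat gained plus heat lost sum to zero:
warm ice to 0 °C: 29.72·2.09·(0 − (-18.77)) = 1165.9
  latent heat to melt: 29.72·334 = 9926.5
  meltwater 0→T: 29.72·4.18·T = 124.23 T
  water cools: 517.8·4.18·(T − 47.51) = 2164.4(T − 47.51)
2288.6 T = 102831 − 11092 = 91738
T ≈ 40.08 °C — above 0 °C, consistent with complete melting.

T_f ≈ 40.1 °C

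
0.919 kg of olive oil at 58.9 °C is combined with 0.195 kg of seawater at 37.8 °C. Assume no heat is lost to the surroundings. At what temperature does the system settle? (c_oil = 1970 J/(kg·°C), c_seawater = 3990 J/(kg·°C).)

T_f ≈ 52.6 °C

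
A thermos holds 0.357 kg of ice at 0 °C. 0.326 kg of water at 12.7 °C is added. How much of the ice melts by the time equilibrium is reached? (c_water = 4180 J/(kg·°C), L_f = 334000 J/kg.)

m_melted ≈ 0.0518 kg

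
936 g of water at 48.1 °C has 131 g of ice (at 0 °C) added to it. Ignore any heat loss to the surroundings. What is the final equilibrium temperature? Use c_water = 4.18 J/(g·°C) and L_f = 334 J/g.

Heat gained plus heat lost sum to zero:
latent heat to melt: 131×334 = 43754
  warm the meltwater: 547.58 T
  water: 3912.5(T − 48.1)
4460.1 T = 188190 − 43754 = 144436
T ≈ 32.38 °C. Since T > 0 °C, the all-ice-melts assumption holds.

T_f ≈ 32.4 °C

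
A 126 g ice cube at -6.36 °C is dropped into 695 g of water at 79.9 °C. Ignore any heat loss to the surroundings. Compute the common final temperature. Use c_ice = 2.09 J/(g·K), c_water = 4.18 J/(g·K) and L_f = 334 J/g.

Setting the total heat transfer to zero:
ice -6.36→0 °C: 126·2.09·6.36 = 1674.8; latent heat to melt: 126·334 = 42084; meltwater 0→T: 126·4.18·T = 526.68 T; water cools: 695·4.18·(T − 79.9) = 2905.1(T − 79.9)
3431.8 T = 232117 − 43759 = 188359
T ≈ 54.89 °C (positive, so assuming full melt was valid).

T_f ≈ 54.9 °C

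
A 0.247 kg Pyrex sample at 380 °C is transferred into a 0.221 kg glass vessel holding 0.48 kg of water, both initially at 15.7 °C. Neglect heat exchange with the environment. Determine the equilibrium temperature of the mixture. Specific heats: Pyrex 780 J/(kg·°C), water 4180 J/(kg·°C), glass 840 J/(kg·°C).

T_f ≈ 45.1 °C

Taking heat into each body as positive, Σ m c ΔT = 0:
0.247*780*(T − 380) + 0.48*4180*(T − 15.7) + 0.221*840*(T − 15.7) = 0
192.66(T − 380) + 2006.4(T − 15.7) + 185.64(T − 15.7) = 0
2384.7 T = 107626
T = 107626 / 2384.7 = 45.1 °C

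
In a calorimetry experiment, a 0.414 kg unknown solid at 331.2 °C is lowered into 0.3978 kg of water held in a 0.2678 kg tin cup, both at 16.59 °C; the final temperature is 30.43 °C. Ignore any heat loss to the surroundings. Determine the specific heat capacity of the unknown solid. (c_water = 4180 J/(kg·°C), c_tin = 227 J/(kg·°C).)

c ≈ 192 J/(kg·°C)

Setting the total heat transfer to zero:
0.414·c·(30.43 − 331.2) + 0.3978·4180·(30.43 − 16.59) + 0.2678·227·(30.43 − 16.59) = 0
-124.52 c = -23855
c = -23855/-124.52 ≈ 191.6 J/(kg·°C)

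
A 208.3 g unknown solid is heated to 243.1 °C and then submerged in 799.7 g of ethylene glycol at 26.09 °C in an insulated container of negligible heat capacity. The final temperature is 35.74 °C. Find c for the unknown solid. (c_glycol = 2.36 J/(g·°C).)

c ≈ 0.422 J/(g·°C)

m_s c (T_s − T_f) = m_glycol c_glycol (T_f − T_0):
208.3×c×(243.1 − 35.74) = 799.7×2.36×(35.74 − 26.09)
43193 c = 18212  ⇒  c ≈ 0.4217 J/(g·°C)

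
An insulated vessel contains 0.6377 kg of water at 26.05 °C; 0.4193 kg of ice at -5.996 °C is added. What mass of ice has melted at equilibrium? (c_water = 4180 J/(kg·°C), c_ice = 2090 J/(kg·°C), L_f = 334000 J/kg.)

Heat available from the water dropping to 0 °C: 0.6377·4180·26.05 = 69439 J.
Warming the ice to 0 °C takes 0.4193·2090·5.996 = 5254.5 J, leaving 64184 J for melting.
Melting all 0.4193 kg of ice would need 0.4193·334000 = 140046 J.
That's not enough to melt it all — equilibrium is at 0 °C with ice remaining.
m_melt = 64184 / L_f = 0.1922 kg.

m_melted ≈ 0.192 kg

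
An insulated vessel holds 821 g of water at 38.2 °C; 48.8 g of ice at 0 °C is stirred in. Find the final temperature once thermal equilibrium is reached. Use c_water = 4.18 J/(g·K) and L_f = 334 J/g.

Conservation of energy gives ΣQ = 0:
fusion: m_ice L_f = 48.8·334 = 16299
  warm the meltwater: 203.98 T
  water: 3431.8(T − 38.2)
3635.8 T = 131094 − 16299 = 114795
T ≈ 31.57 °C — above 0 °C, consistent with complete melting.

T_f ≈ 31.6 °C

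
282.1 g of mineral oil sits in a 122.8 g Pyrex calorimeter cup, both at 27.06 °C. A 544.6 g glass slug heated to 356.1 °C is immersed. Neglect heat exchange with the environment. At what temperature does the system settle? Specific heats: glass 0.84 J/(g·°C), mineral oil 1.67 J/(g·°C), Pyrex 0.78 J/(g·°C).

Let T be the final temperature. ΣQ_i = 0:
544.6*0.84*(T − 356.1) + 282.1*1.67*(T − 27.06) + 122.8*0.78*(T − 27.06) = 0
457.46(T − 356.1) + 471.11(T − 27.06) + 95.78(T − 27.06) = 0
1024.4 T = 178243
T ≈ 174.01 °C

T_f ≈ 174.0 °C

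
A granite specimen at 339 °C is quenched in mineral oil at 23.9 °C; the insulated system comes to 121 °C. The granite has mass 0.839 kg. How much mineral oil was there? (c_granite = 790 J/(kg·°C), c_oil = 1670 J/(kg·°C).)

Let T be the final temperature. ΣQ_i = 0:
0.839·790·(121 − 339) + m·1670·(121 − 23.9) = 0
162157 m = 144493
m = 144493/162157 ≈ 0.8911 kg

m ≈ 0.891 kg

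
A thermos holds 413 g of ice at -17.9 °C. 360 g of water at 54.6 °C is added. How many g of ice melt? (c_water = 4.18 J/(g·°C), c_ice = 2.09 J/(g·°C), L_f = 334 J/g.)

Cooling the water to 0 °C releases 360×4.18×54.6 = 82162 J.
Of that, 413×2.09×17.9 = 15451 J goes to bring the ice to 0 °C, leaving 66711 J.
Melting all 413 g of ice would need 413×334 = 137942 J.
That's not enough to melt it all — equilibrium is at 0 °C with ice remaining.
m_melt = 66711 / L_f = 199.7 g.

m_melted ≈ 200 g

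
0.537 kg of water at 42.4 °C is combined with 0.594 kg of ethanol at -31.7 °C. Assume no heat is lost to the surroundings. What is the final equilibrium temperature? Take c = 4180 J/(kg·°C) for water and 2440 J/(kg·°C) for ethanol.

Let T be the final temperature. ΣQ_i = 0:
0.537×4180×(T − 42.4) + 0.594×2440×(T − (-31.7)) = 0
2244.7(T − 42.4) + 1449.4(T − (-31.7)) = 0
3694 T = 49229
T ≈ 13.33 °C

T_f ≈ 13.3 °C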